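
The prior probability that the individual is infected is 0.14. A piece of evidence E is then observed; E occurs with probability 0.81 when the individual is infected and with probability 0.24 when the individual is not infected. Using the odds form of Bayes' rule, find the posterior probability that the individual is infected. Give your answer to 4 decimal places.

Prior odds = 0.14/(1−0.14) = 0.16279. In log-odds, ln(0.16279) = -1.8153.
Add log likelihood ratio: ln(3.3750) = 1.2164.
Posterior log-odds = -0.59889, so posterior odds = exp(-0.59889) = 0.54942. Converting, P(H|E) = 0.54942/1.5494 = 0.3546.

Posterior probability ≈ 0.3546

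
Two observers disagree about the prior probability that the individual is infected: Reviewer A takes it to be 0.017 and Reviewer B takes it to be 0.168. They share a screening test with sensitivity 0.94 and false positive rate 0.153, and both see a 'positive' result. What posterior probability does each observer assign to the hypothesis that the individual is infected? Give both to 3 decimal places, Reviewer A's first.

Reviewer A: 0.096; Reviewer B: 0.554

P('+'|H) = 0.94, P('+'|¬H) = 0.153.
Reviewer A: numerator 0.94·0.017 = 0.015980; evidence = 0.015980+0.153·0.983 = 0.16638; posterior = 0.096.
Reviewer B: numerator 0.94·0.168 = 0.15792; evidence = 0.15792+0.153·0.832 = 0.28522; posterior = 0.554.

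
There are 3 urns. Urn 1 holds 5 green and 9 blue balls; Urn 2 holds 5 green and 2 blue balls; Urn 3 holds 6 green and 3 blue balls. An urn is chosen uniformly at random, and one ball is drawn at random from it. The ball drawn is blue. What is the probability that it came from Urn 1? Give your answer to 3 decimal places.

Posterior probability ≈ 0.509

Tabulate prior·likelihood by source: [1] prior 0.333333, lik 0.6429, product 0.2143; [2] prior 0.333333, lik 0.2857, product 0.09524; [3] prior 0.333333, lik 0.3333, product 0.1111.
Normalizing constant = 0.42063; the posterior for Urn 1 is its product over the sum, 0.2143/0.42063 = 0.509.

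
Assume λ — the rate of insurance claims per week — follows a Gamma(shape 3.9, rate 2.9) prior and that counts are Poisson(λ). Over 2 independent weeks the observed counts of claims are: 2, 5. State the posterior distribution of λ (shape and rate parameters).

Total count ∑xᵢ = 7 over n = 2 weeks.
Gamma is conjugate to the Poisson likelihood: posterior is Gamma(shape = 3.9+7 = 10.9, rate = 2.9+2 = 4.9).

Posterior: Gamma(shape=10.9, rate=4.9)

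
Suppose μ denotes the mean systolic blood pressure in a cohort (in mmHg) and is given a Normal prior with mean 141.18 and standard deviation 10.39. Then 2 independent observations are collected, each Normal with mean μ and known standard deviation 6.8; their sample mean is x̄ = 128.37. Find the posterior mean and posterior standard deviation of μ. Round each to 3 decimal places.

With known σ, the Normal prior is conjugate. Weight on the data is w = (n/σ²)/(n/σ² + 1/τ₀²) = 0.0432526/(0.0432526+0.00926337) = 0.82361.
Posterior mean = w·x̄ + (1−w)·μ₀ = 0.82361·128.37 + 0.17639·141.18 = 130.630. Posterior variance = 1/(0.0432526+0.00926337) = 19.0418, so SD = 4.364.

Posterior mean ≈ 130.630; posterior SD ≈ 4.364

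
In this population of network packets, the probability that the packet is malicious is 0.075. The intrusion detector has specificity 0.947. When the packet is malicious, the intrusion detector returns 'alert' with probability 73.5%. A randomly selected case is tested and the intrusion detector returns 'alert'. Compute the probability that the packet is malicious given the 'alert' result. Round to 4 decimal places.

Write H for 'the packet is malicious'. Prior odds H:¬H = 0.075/0.925 = 0.081081. For the 'alert' outcome, the likelihood ratio is 0.735/0.053 = 13.868.
Posterior odds = 0.081081 × 13.868 = 1.1244, so P(H|E) = 1.1244/(1+1.1244) = 0.5293.

P(H | E) ≈ 0.5293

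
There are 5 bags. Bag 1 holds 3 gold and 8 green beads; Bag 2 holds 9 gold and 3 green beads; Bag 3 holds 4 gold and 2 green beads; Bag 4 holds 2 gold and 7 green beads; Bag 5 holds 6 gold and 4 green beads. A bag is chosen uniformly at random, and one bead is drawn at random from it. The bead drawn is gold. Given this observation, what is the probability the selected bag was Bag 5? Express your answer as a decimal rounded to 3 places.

Tabulate prior·likelihood by source: [1] prior 0.2, lik 0.2727, product 0.05455; [2] prior 0.2, lik 0.75, product 0.1500; [3] prior 0.2, lik 0.6667, product 0.1333; [4] prior 0.2, lik 0.2222, product 0.04444; [5] prior 0.2, lik 0.6, product 0.1200.
Normalizing constant = 0.50232; the posterior for Bag 5 is its product over the sum, 0.1200/0.50232 = 0.239.

Posterior probability ≈ 0.239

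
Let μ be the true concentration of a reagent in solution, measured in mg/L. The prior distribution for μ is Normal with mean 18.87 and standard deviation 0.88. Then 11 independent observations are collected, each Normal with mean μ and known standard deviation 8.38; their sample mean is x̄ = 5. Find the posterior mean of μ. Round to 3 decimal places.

With known σ, the Normal prior is conjugate. Weight on the data is w = (n/σ²)/(n/σ² + 1/τ₀²) = 0.156641/(0.156641+1.29132) = 0.10818.
Posterior mean = w·x̄ + (1−w)·μ₀ = 0.10818·5 + 0.89182·18.87 = 17.370.

Posterior mean ≈ 17.370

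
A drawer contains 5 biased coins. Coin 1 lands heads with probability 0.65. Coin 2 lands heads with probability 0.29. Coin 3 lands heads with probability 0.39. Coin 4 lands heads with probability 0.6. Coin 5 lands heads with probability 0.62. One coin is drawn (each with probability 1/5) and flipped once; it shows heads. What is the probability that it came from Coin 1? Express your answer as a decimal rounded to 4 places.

Posterior probability ≈ 0.2549

Tabulate prior·likelihood by source: [1] prior 0.2, lik 0.65, product 0.1300; [2] prior 0.2, lik 0.29, product 0.05800; [3] prior 0.2, lik 0.39, product 0.07800; [4] prior 0.2, lik 0.6, product 0.1200; [5] prior 0.2, lik 0.62, product 0.1240.
Normalizing constant = 0.51000; the posterior for Coin 1 is its product over the sum, 0.1300/0.51000 = 0.2549.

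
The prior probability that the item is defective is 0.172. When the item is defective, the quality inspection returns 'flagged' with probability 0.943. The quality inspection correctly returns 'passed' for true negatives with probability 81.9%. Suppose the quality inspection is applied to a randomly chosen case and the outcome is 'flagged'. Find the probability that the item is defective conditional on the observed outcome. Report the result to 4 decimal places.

Let H be the event that the item is defective. P(H) = 0.172, so P(¬H) = 0.828. With E the 'flagged' result, P(E|H) = 0.943 and P(E|¬H) = 0.181.
P(E) = 0.943·0.172 + 0.181·0.828 = 0.16220 + 0.14987 = 0.31206.
By Bayes' theorem, P(H|E) = 0.16220 / 0.31206 = 0.5198.

P(H | E) ≈ 0.5198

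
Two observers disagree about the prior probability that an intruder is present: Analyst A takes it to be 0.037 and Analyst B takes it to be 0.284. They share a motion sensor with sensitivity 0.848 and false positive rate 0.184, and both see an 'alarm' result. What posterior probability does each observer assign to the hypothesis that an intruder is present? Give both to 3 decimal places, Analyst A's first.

Analyst A: 0.150; Analyst B: 0.646

P('+'|H) = 0.848, P('+'|¬H) = 0.184.
Analyst A: numerator 0.848·0.037 = 0.031376; evidence = 0.031376+0.184·0.963 = 0.20857; posterior = 0.150.
Analyst B: numerator 0.848·0.284 = 0.24083; evidence = 0.24083+0.184·0.716 = 0.37258; posterior = 0.646.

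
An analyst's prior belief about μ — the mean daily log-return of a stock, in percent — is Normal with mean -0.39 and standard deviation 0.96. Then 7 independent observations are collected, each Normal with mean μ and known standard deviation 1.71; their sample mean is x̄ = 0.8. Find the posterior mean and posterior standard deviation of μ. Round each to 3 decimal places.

With known σ, the Normal prior is conjugate. Weight on the data is w = (n/σ²)/(n/σ² + 1/τ₀²) = 2.39390/(2.39390+1.08507) = 0.68811.
Posterior mean = w·x̄ + (1−w)·μ₀ = 0.68811·0.8 + 0.31189·-0.39 = 0.429. Posterior variance = 1/(2.39390+1.08507) = 0.287442, so SD = 0.536.

Posterior mean ≈ 0.429; posterior SD ≈ 0.536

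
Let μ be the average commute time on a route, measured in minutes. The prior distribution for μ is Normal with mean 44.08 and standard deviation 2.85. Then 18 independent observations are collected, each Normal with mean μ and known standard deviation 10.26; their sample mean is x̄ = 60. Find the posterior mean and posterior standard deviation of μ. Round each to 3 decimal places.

With known σ, the Normal prior is conjugate. Weight on the data is w = (n/σ²)/(n/σ² + 1/τ₀²) = 0.170993/(0.170993+0.123115) = 0.58140.
Posterior mean = w·x̄ + (1−w)·μ₀ = 0.58140·60 + 0.41860·44.08 = 53.336. Posterior variance = 1/(0.170993+0.123115) = 3.40012, so SD = 1.844.

Posterior mean ≈ 53.336; posterior SD ≈ 1.844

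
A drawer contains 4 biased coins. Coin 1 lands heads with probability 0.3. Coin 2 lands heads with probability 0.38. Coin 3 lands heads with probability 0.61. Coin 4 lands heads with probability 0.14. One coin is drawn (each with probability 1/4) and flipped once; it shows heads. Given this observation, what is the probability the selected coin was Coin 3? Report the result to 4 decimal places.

Tabulate prior·likelihood by source: [1] prior 0.25, lik 0.3, product 0.07500; [2] prior 0.25, lik 0.38, product 0.09500; [3] prior 0.25, lik 0.61, product 0.1525; [4] prior 0.25, lik 0.14, product 0.03500.
Normalizing constant = 0.35750; the posterior for Coin 3 is its product over the sum, 0.1525/0.35750 = 0.4266.

Posterior probability ≈ 0.4266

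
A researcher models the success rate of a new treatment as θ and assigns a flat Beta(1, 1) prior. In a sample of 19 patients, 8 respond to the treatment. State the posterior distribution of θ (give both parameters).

Observing 8 successes and 11 failures updates Beta(1, 1) by adding the success and failure counts to the two shape parameters: α = 1+8 = 9, β = 1+11 = 12.

Posterior: Beta(9, 12)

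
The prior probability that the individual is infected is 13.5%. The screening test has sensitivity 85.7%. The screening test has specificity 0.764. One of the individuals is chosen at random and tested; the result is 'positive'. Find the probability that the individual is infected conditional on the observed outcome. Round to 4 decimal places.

P(H | E) ≈ 0.3617

Let H be the event that the individual is infected. P(H) = 0.135, so P(¬H) = 0.865. With E the 'positive' result, P(E|H) = 0.857 and P(E|¬H) = 0.236.
P(E) = 0.857·0.135 + 0.236·0.865 = 0.11570 + 0.20414 = 0.31983.
By Bayes' theorem, P(H|E) = 0.11570 / 0.31983 = 0.3617.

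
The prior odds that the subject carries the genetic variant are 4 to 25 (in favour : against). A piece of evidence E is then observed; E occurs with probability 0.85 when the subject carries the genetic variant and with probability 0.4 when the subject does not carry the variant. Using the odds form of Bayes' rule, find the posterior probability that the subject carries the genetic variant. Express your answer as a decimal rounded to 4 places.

Posterior probability ≈ 0.2537

Prior odds = 4/25 = 0.16000. In log-odds, ln(0.16000) = -1.8326.
Add log likelihood ratio: ln(2.1250) = 0.75377.
Posterior log-odds = -1.0788, so posterior odds = exp(-1.0788) = 0.34000. Converting, P(H|E) = 0.34000/1.3400 = 0.2537.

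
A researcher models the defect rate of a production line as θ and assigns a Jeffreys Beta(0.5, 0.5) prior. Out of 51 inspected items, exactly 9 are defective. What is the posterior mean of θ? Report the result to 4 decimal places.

The binomial likelihood is conjugate to the Beta prior: with 9 successes and 42 failures, the posterior is Beta(0.5+9, 0.5+42) = Beta(9.5, 42.5).
E[θ | data] = 9.5/(9.5+42.5) = 0.1827.

Posterior mean ≈ 0.1827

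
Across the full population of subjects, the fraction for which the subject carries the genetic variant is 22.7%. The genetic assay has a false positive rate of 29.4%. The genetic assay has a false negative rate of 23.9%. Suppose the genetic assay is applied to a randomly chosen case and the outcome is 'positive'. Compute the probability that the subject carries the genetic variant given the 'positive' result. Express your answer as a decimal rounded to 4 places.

Write H for 'the subject carries the genetic variant'. Prior odds H:¬H = 0.227/0.773 = 0.29366. For the 'positive' outcome, the likelihood ratio is 0.761/0.294 = 2.5884.
Posterior odds = 0.29366 × 2.5884 = 0.76012, so P(H|E) = 0.76012/(1+0.76012) = 0.4319.

P(H | E) ≈ 0.4319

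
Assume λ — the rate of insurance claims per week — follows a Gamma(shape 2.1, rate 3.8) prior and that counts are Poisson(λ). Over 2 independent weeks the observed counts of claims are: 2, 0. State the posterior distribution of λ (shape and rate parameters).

Posterior: Gamma(shape=4.1, rate=5.8)

The Poisson likelihood adds the total count to the shape and the number of exposure periods to the rate. Here ∑xᵢ = 2 and n = 2, so shape 2.1→4.1 and rate 3.8→5.8.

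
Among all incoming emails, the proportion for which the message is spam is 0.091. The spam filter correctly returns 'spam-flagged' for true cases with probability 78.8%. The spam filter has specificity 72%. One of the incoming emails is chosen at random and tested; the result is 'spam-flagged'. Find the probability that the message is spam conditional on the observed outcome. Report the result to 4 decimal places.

Write H for 'the message is spam'. Prior odds H:¬H = 0.091/0.909 = 0.10011. For the 'spam-flagged' outcome, the likelihood ratio is 0.788/0.28 = 2.8143.
Posterior odds = 0.10011 × 2.8143 = 0.28174, so P(H|E) = 0.28174/(1+0.28174) = 0.2198.

P(H | E) ≈ 0.2198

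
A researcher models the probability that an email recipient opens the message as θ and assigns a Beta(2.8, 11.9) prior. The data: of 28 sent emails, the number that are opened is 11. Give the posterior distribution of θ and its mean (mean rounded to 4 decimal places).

Observing 11 successes and 17 failures updates Beta(2.8, 11.9) by adding the success and failure counts to the two shape parameters: α = 2.8+11 = 13.8, β = 11.9+17 = 28.9.
Posterior mean = α/(α+β) = 13.8/42.7 = 0.3232.

Posterior: Beta(13.8, 28.9); mean ≈ 0.3232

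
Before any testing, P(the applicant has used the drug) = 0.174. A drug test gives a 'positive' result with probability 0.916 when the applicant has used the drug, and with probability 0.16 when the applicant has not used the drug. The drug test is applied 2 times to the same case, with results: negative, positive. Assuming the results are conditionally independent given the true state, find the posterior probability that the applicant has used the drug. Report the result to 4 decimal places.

With H the event that the applicant has used the drug, the joint likelihood of the observed sequence is P(data|H) = 0.084·0.916 = 0.076944 and P(data|¬H) = 0.84·0.16 = 0.13440.
Bayes: P(H|data) = 0.174·0.076944 / (0.174·0.076944 + 0.826·0.13440) = 0.013388/0.12440 = 0.1076.

Posterior P(H) ≈ 0.1076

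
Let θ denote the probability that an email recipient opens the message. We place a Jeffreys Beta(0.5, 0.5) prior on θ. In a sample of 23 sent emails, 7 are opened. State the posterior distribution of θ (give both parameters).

Observing 7 successes and 16 failures updates Beta(0.5, 0.5) by adding the success and failure counts to the two shape parameters: α = 0.5+7 = 7.5, β = 0.5+16 = 16.5.

Posterior: Beta(7.5, 16.5)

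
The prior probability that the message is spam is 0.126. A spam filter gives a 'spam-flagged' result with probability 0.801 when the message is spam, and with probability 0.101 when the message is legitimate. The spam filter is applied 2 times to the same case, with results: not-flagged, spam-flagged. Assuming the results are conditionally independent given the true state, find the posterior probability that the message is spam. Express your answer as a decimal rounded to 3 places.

Posterior P(H) ≈ 0.202

Let H be the event that the message is spam; start with P(H) = 0.126. P('spam-flagged'|H) = 0.801, P('spam-flagged'|¬H) = 0.101.
Update on result 1 ('not-flagged'): P(H) ← 0.199·0.1260 / (0.199·0.1260 + 0.899·0.8740) = 0.025074/0.81080 = 0.0309.
Update on result 2 ('spam-flagged'): P(H) ← 0.801·0.0309 / (0.801·0.0309 + 0.101·0.9691) = 0.024771/0.12265 = 0.2020.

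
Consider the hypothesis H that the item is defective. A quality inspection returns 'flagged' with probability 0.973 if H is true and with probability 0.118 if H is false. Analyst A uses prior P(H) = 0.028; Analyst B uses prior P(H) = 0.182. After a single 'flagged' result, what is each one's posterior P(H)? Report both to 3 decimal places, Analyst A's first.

The likelihood ratio for a 'flagged' result is 0.973/0.118 = 8.2458.
Analyst A: prior odds 0.028/0.972 = 0.028807; posterior odds 0.23753; posterior probability 0.192.
Analyst B: prior odds 0.182/0.818 = 0.22249; posterior odds 1.8346; posterior probability 0.647.

Analyst A: 0.192; Analyst B: 0.647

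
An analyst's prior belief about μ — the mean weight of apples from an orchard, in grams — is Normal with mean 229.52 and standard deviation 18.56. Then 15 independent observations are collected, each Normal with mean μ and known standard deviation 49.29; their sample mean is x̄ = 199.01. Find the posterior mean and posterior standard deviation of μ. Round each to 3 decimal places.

Posterior mean ≈ 208.768; posterior SD ≈ 10.496

Prior precision 1/τ₀² = 1/18.56² = 0.00290298; data precision n/σ² = 15/49.29² = 0.00617410.
Posterior precision = 0.00290298 + 0.00617410 = 0.00907708, giving posterior SD = 1/√0.00907708 = 10.496.
Posterior mean = (0.00290298·229.52 + 0.00617410·199.01) / 0.00907708 = 208.768.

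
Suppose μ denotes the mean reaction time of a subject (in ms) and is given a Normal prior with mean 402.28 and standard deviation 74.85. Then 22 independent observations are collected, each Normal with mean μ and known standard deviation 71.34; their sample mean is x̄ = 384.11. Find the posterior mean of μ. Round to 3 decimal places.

Posterior mean ≈ 384.831

Prior precision 1/τ₀² = 1/74.85² = 0.00017849; data precision n/σ² = 22/71.34² = 0.00432271.
Posterior precision = 0.00017849 + 0.00432271 = 0.00450120.
Posterior mean = (0.00017849·402.28 + 0.00432271·384.11) / 0.00450120 = 384.831.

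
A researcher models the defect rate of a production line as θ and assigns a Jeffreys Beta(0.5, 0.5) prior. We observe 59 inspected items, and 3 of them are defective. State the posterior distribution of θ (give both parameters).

Posterior: Beta(3.5, 56.5)

Observing 3 successes and 56 failures updates Beta(0.5, 0.5) by adding the success and failure counts to the two shape parameters: α = 0.5+3 = 3.5, β = 0.5+56 = 56.5.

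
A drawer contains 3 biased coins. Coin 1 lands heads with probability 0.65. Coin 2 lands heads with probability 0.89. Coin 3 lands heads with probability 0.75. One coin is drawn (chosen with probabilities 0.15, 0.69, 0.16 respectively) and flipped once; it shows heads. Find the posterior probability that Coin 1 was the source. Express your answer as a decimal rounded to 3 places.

P(heads|C1) = 0.65; P(heads|C2) = 0.89; P(heads|C3) = 0.75.
Prior × likelihood for each source: 0.15·0.65=0.09750, 0.69·0.89=0.6141, 0.16·0.75=0.1200. Summing gives P(heads) = 0.83160.
P(Coin 1 | heads) = 0.09750 / 0.83160 = 0.117.

Posterior probability ≈ 0.117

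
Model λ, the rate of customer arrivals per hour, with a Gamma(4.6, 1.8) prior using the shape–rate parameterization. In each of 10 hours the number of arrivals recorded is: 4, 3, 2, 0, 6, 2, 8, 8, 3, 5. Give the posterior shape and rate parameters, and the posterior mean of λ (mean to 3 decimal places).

Total count ∑xᵢ = 41 over n = 10 hours.
Gamma is conjugate to the Poisson likelihood: posterior is Gamma(shape = 4.6+41 = 45.6, rate = 1.8+10 = 11.8).
E[λ | data] = 45.6/11.8 = 3.864.

Posterior: Gamma(shape=45.6, rate=11.8); mean ≈ 3.864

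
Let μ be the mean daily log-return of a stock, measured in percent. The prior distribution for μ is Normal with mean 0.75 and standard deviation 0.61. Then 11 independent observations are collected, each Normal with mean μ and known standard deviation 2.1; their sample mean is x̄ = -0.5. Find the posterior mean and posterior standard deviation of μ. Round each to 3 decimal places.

With known σ, the Normal prior is conjugate. Weight on the data is w = (n/σ²)/(n/σ² + 1/τ₀²) = 2.49433/(2.49433+2.68745) = 0.48137.
Posterior mean = w·x̄ + (1−w)·μ₀ = 0.48137·-0.5 + 0.51863·0.75 = 0.148. Posterior variance = 1/(2.49433+2.68745) = 0.192984, so SD = 0.439.

Posterior mean ≈ 0.148; posterior SD ≈ 0.439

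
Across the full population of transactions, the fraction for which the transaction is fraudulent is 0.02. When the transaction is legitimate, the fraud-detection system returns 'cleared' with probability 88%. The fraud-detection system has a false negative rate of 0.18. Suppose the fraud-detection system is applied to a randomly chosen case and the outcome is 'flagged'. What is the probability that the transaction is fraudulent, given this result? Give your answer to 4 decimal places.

Write H for 'the transaction is fraudulent'. Prior odds H:¬H = 0.02/0.98 = 0.020408. For the 'flagged' outcome, the likelihood ratio is 0.82/0.12 = 6.8333.
Posterior odds = 0.020408 × 6.8333 = 0.13946, so P(H|E) = 0.13946/(1+0.13946) = 0.1224.

P(H | E) ≈ 0.1224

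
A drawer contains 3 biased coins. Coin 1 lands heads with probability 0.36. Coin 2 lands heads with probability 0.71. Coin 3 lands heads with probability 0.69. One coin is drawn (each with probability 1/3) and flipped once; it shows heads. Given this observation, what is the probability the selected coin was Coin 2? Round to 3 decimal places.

Posterior probability ≈ 0.403

Tabulate prior·likelihood by source: [1] prior 0.333333, lik 0.36, product 0.1200; [2] prior 0.333333, lik 0.71, product 0.2367; [3] prior 0.333333, lik 0.69, product 0.2300.
Normalizing constant = 0.58667; the posterior for Coin 2 is its product over the sum, 0.2367/0.58667 = 0.403.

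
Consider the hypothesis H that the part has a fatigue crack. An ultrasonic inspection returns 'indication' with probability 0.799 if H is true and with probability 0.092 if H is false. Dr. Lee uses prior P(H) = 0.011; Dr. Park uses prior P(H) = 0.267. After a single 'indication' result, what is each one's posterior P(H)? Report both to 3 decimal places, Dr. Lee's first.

Dr. Lee: 0.088; Dr. Park: 0.760

The likelihood ratio for an 'indication' result is 0.799/0.092 = 8.6848.
Dr. Lee: prior odds 0.011/0.989 = 0.011122; posterior odds 0.096595; posterior probability 0.088.
Dr. Park: prior odds 0.267/0.733 = 0.36426; posterior odds 3.1635; posterior probability 0.760.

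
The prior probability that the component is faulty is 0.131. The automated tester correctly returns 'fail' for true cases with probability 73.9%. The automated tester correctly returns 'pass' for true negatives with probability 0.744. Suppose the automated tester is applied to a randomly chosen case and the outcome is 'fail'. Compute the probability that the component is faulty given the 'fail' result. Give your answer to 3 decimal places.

Write H for 'the component is faulty'. Prior odds H:¬H = 0.131/0.869 = 0.15075. For the 'fail' outcome, the likelihood ratio is 0.739/0.256 = 2.8867.
Posterior odds = 0.15075 × 2.8867 = 0.43517, so P(H|E) = 0.43517/(1+0.43517) = 0.303.

P(H | E) ≈ 0.303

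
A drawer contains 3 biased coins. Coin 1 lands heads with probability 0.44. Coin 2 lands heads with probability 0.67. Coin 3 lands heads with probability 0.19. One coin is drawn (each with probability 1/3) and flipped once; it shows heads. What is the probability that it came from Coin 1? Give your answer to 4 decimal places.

Posterior probability ≈ 0.3385

Tabulate prior·likelihood by source: [1] prior 0.333333, lik 0.44, product 0.1467; [2] prior 0.333333, lik 0.67, product 0.2233; [3] prior 0.333333, lik 0.19, product 0.06333.
Normalizing constant = 0.43333; the posterior for Coin 1 is its product over the sum, 0.1467/0.43333 = 0.3385.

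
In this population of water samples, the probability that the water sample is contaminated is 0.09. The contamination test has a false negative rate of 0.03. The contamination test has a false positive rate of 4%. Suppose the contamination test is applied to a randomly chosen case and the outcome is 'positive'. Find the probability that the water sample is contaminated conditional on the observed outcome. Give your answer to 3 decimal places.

Let H be the event that the water sample is contaminated. P(H) = 0.09, so P(¬H) = 0.91. With E the 'positive' result, P(E|H) = 0.97 and P(E|¬H) = 0.04.
P(E) = 0.97·0.09 + 0.04·0.91 = 0.087300 + 0.036400 = 0.12370.
By Bayes' theorem, P(H|E) = 0.087300 / 0.12370 = 0.706.

P(H | E) ≈ 0.706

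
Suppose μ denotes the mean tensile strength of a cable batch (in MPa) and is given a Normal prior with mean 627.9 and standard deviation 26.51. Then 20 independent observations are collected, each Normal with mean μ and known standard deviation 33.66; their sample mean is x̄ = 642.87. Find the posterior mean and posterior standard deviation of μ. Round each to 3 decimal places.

Posterior mean ≈ 641.753; posterior SD ≈ 7.240

Prior precision 1/τ₀² = 1/26.51² = 0.00142292; data precision n/σ² = 20/33.66² = 0.0176523.
Posterior precision = 0.00142292 + 0.0176523 = 0.0190752, giving posterior SD = 1/√0.0190752 = 7.240.
Posterior mean = (0.00142292·627.9 + 0.0176523·642.87) / 0.0190752 = 641.753.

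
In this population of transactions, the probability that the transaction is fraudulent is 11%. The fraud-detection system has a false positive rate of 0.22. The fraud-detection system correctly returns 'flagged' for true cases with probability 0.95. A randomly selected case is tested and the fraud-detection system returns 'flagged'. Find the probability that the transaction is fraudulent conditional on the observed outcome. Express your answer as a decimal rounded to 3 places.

P(H | E) ≈ 0.348

Write H for 'the transaction is fraudulent'. Prior odds H:¬H = 0.11/0.89 = 0.12360. For the 'flagged' outcome, the likelihood ratio is 0.95/0.22 = 4.3182.
Posterior odds = 0.12360 × 4.3182 = 0.53371, so P(H|E) = 0.53371/(1+0.53371) = 0.348.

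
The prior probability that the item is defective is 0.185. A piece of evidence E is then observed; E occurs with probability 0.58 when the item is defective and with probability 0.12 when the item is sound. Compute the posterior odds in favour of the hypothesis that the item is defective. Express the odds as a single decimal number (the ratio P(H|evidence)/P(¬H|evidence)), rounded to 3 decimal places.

Prior odds = 0.185/(1−0.185) = 0.22699. In log-odds, ln(0.22699) = -1.4828.
Add log likelihood ratio: ln(4.8333) = 1.5755.
Posterior log-odds = 0.092704, so posterior odds = exp(0.092704) = 1.0971.

Posterior odds ≈ 1.097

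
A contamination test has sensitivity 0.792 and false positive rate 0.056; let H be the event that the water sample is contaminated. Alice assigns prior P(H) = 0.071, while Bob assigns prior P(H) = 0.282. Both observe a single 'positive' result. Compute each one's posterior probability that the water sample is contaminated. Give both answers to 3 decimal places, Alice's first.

The likelihood ratio for a 'positive' result is 0.792/0.056 = 14.143.
Alice: prior odds 0.071/0.929 = 0.076426; posterior odds 1.0809; posterior probability 0.519.
Bob: prior odds 0.282/0.718 = 0.39276; posterior odds 5.5547; posterior probability 0.847.

Alice: 0.519; Bob: 0.847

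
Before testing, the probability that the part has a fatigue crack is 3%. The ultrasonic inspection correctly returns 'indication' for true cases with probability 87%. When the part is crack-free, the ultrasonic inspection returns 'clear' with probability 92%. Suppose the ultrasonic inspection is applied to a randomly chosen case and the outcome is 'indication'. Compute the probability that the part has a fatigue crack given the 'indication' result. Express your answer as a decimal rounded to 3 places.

P(H | E) ≈ 0.252

Write H for 'the part has a fatigue crack'. Prior odds H:¬H = 0.03/0.97 = 0.030928. For the 'indication' outcome, the likelihood ratio is 0.87/0.08 = 10.875.
Posterior odds = 0.030928 × 10.875 = 0.33634, so P(H|E) = 0.33634/(1+0.33634) = 0.252.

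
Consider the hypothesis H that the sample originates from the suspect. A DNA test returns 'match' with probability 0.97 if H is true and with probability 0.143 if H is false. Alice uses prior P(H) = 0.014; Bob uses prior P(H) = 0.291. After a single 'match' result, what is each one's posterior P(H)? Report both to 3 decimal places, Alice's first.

P('+'|H) = 0.97, P('+'|¬H) = 0.143.
Alice: numerator 0.97·0.014 = 0.013580; evidence = 0.013580+0.143·0.986 = 0.15458; posterior = 0.088.
Bob: numerator 0.97·0.291 = 0.28227; evidence = 0.28227+0.143·0.709 = 0.38366; posterior = 0.736.

Alice: 0.088; Bob: 0.736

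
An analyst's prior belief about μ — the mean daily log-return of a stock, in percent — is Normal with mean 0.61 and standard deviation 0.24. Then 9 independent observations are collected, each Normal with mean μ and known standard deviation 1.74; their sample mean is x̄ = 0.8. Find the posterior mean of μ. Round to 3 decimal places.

With known σ, the Normal prior is conjugate. Weight on the data is w = (n/σ²)/(n/σ² + 1/τ₀²) = 2.97265/(2.97265+17.3611) = 0.14619.
Posterior mean = w·x̄ + (1−w)·μ₀ = 0.14619·0.8 + 0.85381·0.61 = 0.638.

Posterior mean ≈ 0.638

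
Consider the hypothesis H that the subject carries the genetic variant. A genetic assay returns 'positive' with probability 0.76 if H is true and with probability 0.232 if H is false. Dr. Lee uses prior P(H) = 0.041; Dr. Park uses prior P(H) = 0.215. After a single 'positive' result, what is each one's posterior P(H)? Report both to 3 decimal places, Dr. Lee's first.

Dr. Lee: 0.123; Dr. Park: 0.473

The likelihood ratio for a 'positive' result is 0.76/0.232 = 3.2759.
Dr. Lee: prior odds 0.041/0.959 = 0.042753; posterior odds 0.14005; posterior probability 0.123.
Dr. Park: prior odds 0.215/0.785 = 0.27389; posterior odds 0.89721; posterior probability 0.473.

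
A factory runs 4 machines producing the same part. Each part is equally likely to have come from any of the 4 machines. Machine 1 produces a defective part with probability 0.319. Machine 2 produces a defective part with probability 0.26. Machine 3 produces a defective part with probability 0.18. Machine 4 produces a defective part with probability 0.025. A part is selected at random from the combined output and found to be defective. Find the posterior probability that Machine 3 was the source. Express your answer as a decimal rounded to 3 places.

Posterior probability ≈ 0.230

P(defective|M1) = 0.319; P(defective|M2) = 0.26; P(defective|M3) = 0.18; P(defective|M4) = 0.025.
Prior × likelihood for each source: 0.25·0.319=0.07975, 0.25·0.26=0.06500, 0.25·0.18=0.04500, 0.25·0.025=0.006250. Summing gives P(defective) = 0.19600.
P(Machine 3 | defective) = 0.04500 / 0.19600 = 0.230.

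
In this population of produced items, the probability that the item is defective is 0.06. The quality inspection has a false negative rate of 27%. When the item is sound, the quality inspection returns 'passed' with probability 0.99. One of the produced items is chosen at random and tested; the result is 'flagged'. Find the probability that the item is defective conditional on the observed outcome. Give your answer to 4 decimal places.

Write H for 'the item is defective'. Prior odds H:¬H = 0.06/0.94 = 0.063830. For the 'flagged' outcome, the likelihood ratio is 0.73/0.01 = 73.000.
Posterior odds = 0.063830 × 73.000 = 4.6596, so P(H|E) = 4.6596/(1+4.6596) = 0.8233.

P(H | E) ≈ 0.8233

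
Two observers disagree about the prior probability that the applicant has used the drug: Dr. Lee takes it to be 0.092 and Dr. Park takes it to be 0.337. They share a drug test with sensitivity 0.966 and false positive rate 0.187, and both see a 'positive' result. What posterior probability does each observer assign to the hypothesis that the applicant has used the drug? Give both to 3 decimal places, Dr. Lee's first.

Dr. Lee: 0.344; Dr. Park: 0.724

The likelihood ratio for a 'positive' result is 0.966/0.187 = 5.1658.
Dr. Lee: prior odds 0.092/0.908 = 0.10132; posterior odds 0.52340; posterior probability 0.344.
Dr. Park: prior odds 0.337/0.663 = 0.50830; posterior odds 2.6257; posterior probability 0.724.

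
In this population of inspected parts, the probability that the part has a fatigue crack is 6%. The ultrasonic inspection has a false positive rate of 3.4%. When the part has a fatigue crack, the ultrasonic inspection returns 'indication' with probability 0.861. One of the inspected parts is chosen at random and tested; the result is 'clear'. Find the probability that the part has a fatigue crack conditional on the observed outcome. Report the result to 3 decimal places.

P(H | E) ≈ 0.009

Write H for 'the part has a fatigue crack'. Prior odds H:¬H = 0.06/0.94 = 0.063830. For the 'clear' outcome, the likelihood ratio is 0.139/0.966 = 0.14389.
Posterior odds = 0.063830 × 0.14389 = 0.0091846, so P(H|E) = 0.0091846/(1+0.0091846) = 0.009.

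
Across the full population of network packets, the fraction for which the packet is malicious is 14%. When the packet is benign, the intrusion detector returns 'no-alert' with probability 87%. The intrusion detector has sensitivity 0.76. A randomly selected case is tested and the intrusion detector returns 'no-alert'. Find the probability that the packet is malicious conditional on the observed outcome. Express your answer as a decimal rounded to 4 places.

P(H | E) ≈ 0.0430

Write H for 'the packet is malicious'. Prior odds H:¬H = 0.14/0.86 = 0.16279. For the 'no-alert' outcome, the likelihood ratio is 0.24/0.87 = 0.27586.
Posterior odds = 0.16279 × 0.27586 = 0.044908, so P(H|E) = 0.044908/(1+0.044908) = 0.0430.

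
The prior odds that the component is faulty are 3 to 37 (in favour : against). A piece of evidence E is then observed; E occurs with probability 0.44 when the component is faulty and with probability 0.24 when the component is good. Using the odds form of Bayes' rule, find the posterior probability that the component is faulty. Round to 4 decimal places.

Prior odds = 3/37 = 0.081081.
Likelihood ratio for E = 0.44/0.24 = 1.8333.
Posterior odds = prior odds × LR = 0.14865.
Posterior probability = odds/(1+odds) = 0.14865/1.1486 = 0.1294.

Posterior probability ≈ 0.1294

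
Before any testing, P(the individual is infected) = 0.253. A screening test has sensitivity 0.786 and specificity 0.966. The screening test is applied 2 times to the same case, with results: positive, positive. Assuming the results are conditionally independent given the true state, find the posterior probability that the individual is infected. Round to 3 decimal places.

Let H be the event that the individual is infected; start with P(H) = 0.253. P('positive'|H) = 0.786, P('positive'|¬H) = 0.034.
Update on result 1 ('positive'): P(H) ← 0.786·0.2530 / (0.786·0.2530 + 0.034·0.7470) = 0.19886/0.22426 = 0.8867.
Update on result 2 ('positive'): P(H) ← 0.786·0.8867 / (0.786·0.8867 + 0.034·0.1133) = 0.69698/0.70083 = 0.9945.

Posterior P(H) ≈ 0.995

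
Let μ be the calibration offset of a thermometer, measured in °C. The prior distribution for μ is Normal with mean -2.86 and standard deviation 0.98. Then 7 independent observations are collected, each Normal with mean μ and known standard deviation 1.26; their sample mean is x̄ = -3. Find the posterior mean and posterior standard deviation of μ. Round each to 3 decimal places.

Posterior mean ≈ -2.973; posterior SD ≈ 0.428

With known σ, the Normal prior is conjugate. Weight on the data is w = (n/σ²)/(n/σ² + 1/τ₀²) = 4.40917/(4.40917+1.04123) = 0.80896.
Posterior mean = w·x̄ + (1−w)·μ₀ = 0.80896·-3 + 0.19104·-2.86 = -2.973. Posterior variance = 1/(4.40917+1.04123) = 0.183473, so SD = 0.428.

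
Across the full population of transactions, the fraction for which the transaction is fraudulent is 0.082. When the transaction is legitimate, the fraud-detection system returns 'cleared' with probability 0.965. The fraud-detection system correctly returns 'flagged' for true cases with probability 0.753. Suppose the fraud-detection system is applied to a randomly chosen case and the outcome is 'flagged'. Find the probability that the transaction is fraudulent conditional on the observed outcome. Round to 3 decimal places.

P(H | E) ≈ 0.658

Let H be the event that the transaction is fraudulent. P(H) = 0.082, so P(¬H) = 0.918. With E the 'flagged' result, P(E|H) = 0.753 and P(E|¬H) = 0.035.
P(E) = 0.753·0.082 + 0.035·0.918 = 0.061746 + 0.032130 = 0.093876.
By Bayes' theorem, P(H|E) = 0.061746 / 0.093876 = 0.658.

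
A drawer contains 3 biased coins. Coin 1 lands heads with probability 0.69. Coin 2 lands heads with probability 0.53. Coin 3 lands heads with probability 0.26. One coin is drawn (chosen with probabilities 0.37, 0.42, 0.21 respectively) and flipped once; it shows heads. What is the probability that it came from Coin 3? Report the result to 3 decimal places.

Posterior probability ≈ 0.103

P(heads|C1) = 0.69; P(heads|C2) = 0.53; P(heads|C3) = 0.26.
Prior × likelihood for each source: 0.37·0.69=0.2553, 0.42·0.53=0.2226, 0.21·0.26=0.05460. Summing gives P(heads) = 0.53250.
P(Coin 3 | heads) = 0.05460 / 0.53250 = 0.103.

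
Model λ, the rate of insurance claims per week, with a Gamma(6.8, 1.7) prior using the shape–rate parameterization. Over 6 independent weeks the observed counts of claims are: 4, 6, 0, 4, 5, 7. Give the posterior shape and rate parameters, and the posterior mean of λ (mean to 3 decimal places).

Posterior: Gamma(shape=32.8, rate=7.7); mean ≈ 4.260

Total count ∑xᵢ = 26 over n = 6 weeks.
Gamma is conjugate to the Poisson likelihood: posterior is Gamma(shape = 6.8+26 = 32.8, rate = 1.7+6 = 7.7).
E[λ | data] = 32.8/7.7 = 4.260.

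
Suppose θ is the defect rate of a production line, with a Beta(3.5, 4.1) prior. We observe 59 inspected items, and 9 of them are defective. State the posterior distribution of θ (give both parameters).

The binomial likelihood is conjugate to the Beta prior: with 9 successes and 50 failures, the posterior is Beta(3.5+9, 4.1+50) = Beta(12.5, 54.1).

Posterior: Beta(12.5, 54.1)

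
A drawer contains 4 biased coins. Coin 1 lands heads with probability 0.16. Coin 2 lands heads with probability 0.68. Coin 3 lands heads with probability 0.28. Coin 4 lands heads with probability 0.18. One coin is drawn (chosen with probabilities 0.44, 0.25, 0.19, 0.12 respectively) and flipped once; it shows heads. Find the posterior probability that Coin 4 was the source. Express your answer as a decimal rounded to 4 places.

P(heads|C1) = 0.16; P(heads|C2) = 0.68; P(heads|C3) = 0.28; P(heads|C4) = 0.18.
Prior × likelihood for each source: 0.44·0.16=0.07040, 0.25·0.68=0.1700, 0.19·0.28=0.05320, 0.12·0.18=0.02160. Summing gives P(heads) = 0.31520.
P(Coin 4 | heads) = 0.02160 / 0.31520 = 0.0685.

Posterior probability ≈ 0.0685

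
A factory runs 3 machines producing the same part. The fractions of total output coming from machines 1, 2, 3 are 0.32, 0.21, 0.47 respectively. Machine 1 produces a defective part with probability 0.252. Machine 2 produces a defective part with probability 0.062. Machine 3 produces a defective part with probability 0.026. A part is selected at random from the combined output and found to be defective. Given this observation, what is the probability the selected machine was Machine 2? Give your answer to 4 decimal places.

Tabulate prior·likelihood by source: [1] prior 0.32, lik 0.252, product 0.08064; [2] prior 0.21, lik 0.062, product 0.01302; [3] prior 0.47, lik 0.026, product 0.01222.
Normalizing constant = 0.10588; the posterior for Machine 2 is its product over the sum, 0.01302/0.10588 = 0.1230.

Posterior probability ≈ 0.1230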